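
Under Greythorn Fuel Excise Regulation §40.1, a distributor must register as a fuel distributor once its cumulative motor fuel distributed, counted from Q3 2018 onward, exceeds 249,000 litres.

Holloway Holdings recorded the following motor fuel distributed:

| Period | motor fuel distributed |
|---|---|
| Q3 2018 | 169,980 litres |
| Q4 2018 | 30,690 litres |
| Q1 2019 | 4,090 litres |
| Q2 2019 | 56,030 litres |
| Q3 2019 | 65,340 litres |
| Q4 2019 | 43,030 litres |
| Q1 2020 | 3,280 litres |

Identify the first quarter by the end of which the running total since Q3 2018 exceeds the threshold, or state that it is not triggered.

Q2 2019

Through Q3 2018: 169,980 litres
Through Q4 2018: 200,670 litres
Through Q1 2019: 204,760 litres
Through Q2 2019: 260,790 litres ← exceeds threshold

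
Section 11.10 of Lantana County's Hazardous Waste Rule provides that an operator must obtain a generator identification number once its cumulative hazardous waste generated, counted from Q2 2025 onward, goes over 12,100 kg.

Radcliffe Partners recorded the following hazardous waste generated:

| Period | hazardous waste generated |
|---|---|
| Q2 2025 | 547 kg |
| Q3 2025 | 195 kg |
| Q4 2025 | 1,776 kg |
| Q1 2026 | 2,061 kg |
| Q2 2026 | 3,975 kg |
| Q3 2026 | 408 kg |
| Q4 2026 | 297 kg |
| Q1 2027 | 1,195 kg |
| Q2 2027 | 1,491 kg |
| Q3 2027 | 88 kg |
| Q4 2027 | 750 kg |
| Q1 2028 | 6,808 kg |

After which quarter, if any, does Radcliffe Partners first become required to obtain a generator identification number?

Q4 2027

Through Q2 2025: 547 kg
Through Q3 2025: 742 kg
Through Q4 2025: 2,518 kg
Through Q1 2026: 4,579 kg
Through Q2 2026: 8,554 kg
Through Q3 2026: 8,962 kg
Through Q4 2026: 9,259 kg
Through Q1 2027: 10,454 kg
Through Q2 2027: 11,945 kg
Through Q3 2027: 12,033 kg
Through Q4 2027: 12,783 kg ← exceeds threshold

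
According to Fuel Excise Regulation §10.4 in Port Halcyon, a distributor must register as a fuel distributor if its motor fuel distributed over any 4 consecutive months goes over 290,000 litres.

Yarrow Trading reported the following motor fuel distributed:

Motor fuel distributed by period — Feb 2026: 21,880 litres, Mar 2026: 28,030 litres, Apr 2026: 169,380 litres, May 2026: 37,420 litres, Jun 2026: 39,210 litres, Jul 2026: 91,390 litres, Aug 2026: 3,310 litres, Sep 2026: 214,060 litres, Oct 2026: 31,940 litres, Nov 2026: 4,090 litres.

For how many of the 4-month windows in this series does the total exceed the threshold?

Feb 2026–May 2026: 21,880 litres + 28,030 litres + 169,380 litres + 37,420 litres = 256,710 litres (under)
Mar 2026–Jun 2026: 28,030 litres + 169,380 litres + 37,420 litres + 39,210 litres = 274,040 litres (under)
Apr 2026–Jul 2026: 169,380 litres + 37,420 litres + 39,210 litres + 91,390 litres = 337,400 litres (over)
May 2026–Aug 2026: 37,420 litres + 39,210 litres + 91,390 litres + 3,310 litres = 171,330 litres (under)
Jun 2026–Sep 2026: 39,210 litres + 91,390 litres + 3,310 litres + 214,060 litres = 347,970 litres (over)
Jul 2026–Oct 2026: 91,390 litres + 3,310 litres + 214,060 litres + 31,940 litres = 340,700 litres (over)
Aug 2026–Nov 2026: 3,310 litres + 214,060 litres + 31,940 litres + 4,090 litres = 253,400 litres (under)
3 windows exceed the threshold.

3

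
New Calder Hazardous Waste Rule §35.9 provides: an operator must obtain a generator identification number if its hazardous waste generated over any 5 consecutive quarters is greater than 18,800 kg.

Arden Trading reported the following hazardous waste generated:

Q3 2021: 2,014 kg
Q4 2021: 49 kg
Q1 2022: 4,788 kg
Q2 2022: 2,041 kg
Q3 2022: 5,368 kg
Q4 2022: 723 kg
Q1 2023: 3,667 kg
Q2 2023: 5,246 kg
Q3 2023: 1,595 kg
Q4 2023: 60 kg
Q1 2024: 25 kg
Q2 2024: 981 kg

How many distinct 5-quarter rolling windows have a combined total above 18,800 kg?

0

Q3 2021–Q3 2022: 2,014 kg + 49 kg + 4,788 kg + 2,041 kg + 5,368 kg = 14,260 kg (under)
Q4 2021–Q4 2022: 49 kg + 4,788 kg + 2,041 kg + 5,368 kg + 723 kg = 12,969 kg (under)
Q1 2022–Q1 2023: 4,788 kg + 2,041 kg + 5,368 kg + 723 kg + 3,667 kg = 16,587 kg (under)
Q2 2022–Q2 2023: 2,041 kg + 5,368 kg + 723 kg + 3,667 kg + 5,246 kg = 17,045 kg (under)
Q3 2022–Q3 2023: 5,368 kg + 723 kg + 3,667 kg + 5,246 kg + 1,595 kg = 16,599 kg (under)
Q4 2022–Q4 2023: 723 kg + 3,667 kg + 5,246 kg + 1,595 kg + 60 kg = 11,291 kg (under)
Q1 2023–Q1 2024: 3,667 kg + 5,246 kg + 1,595 kg + 60 kg + 25 kg = 10,593 kg (under)
Q2 2023–Q2 2024: 5,246 kg + 1,595 kg + 60 kg + 25 kg + 981 kg = 7,907 kg (under)
0 windows exceed the threshold.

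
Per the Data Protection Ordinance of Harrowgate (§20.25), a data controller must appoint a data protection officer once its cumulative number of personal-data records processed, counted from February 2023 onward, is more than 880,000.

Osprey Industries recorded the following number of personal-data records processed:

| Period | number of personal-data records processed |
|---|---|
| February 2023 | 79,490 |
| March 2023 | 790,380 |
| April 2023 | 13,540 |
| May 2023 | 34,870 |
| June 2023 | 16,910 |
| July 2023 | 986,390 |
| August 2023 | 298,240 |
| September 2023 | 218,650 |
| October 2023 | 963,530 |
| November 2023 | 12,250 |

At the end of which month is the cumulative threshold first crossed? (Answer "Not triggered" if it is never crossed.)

April 2023

Through February 2023: 79,490
Through March 2023: 869,870
Through April 2023: 883,410 ← exceeds threshold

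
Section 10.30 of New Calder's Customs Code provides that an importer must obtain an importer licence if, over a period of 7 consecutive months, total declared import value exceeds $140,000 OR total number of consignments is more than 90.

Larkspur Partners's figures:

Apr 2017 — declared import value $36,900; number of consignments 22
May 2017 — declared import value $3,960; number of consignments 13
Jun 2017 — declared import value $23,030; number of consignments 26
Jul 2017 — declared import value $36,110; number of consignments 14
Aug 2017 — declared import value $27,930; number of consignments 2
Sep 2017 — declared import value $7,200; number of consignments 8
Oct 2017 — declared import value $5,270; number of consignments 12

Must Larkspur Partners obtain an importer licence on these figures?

Total declared import value: $36,900 + $3,960 + $23,030 + $36,110 + $27,930 + $7,200 + $5,270 = $140,400 (> $140,000).
Total number of consignments: 22 + 13 + 26 + 14 + 2 + 8 + 12 = 97 (> 90).
The test is 'or': at least one threshold is exceeded.

Yes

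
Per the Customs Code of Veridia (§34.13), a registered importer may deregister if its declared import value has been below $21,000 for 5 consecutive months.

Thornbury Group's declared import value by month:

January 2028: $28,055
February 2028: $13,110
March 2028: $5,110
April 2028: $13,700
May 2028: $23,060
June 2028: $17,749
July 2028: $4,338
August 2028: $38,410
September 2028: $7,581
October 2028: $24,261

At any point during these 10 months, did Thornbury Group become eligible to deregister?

Months below $21,000: February 2028, March 2028, April 2028, June 2028, July 2028, September 2028.
Longest run of consecutive months below the threshold: 3.
3 < 5, so Thornbury Group never became eligible.

No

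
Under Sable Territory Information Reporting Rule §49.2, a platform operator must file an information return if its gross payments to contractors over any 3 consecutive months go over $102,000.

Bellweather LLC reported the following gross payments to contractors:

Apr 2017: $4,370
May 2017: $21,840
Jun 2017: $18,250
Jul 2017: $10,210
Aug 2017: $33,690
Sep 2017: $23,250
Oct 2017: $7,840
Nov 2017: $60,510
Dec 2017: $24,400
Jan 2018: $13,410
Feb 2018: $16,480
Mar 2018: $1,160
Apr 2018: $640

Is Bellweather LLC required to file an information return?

Apr 2017–Jun 2017: $4,370 + $21,840 + $18,250 = $44,460 (under)
May 2017–Jul 2017: $21,840 + $18,250 + $10,210 = $50,300 (under)
Jun 2017–Aug 2017: $18,250 + $10,210 + $33,690 = $62,150 (under)
Jul 2017–Sep 2017: $10,210 + $33,690 + $23,250 = $67,150 (under)
Aug 2017–Oct 2017: $33,690 + $23,250 + $7,840 = $64,780 (under)
Sep 2017–Nov 2017: $23,250 + $7,840 + $60,510 = $91,600 (under)
Oct 2017–Dec 2017: $7,840 + $60,510 + $24,400 = $92,750 (under)
Nov 2017–Jan 2018: $60,510 + $24,400 + $13,410 = $98,320 (under)
Dec 2017–Feb 2018: $24,400 + $13,410 + $16,480 = $54,290 (under)
Jan 2018–Mar 2018: $13,410 + $16,480 + $1,160 = $31,050 (under)
Feb 2018–Apr 2018: $16,480 + $1,160 + $640 = $18,280 (under)
No window exceeds $102,000.

No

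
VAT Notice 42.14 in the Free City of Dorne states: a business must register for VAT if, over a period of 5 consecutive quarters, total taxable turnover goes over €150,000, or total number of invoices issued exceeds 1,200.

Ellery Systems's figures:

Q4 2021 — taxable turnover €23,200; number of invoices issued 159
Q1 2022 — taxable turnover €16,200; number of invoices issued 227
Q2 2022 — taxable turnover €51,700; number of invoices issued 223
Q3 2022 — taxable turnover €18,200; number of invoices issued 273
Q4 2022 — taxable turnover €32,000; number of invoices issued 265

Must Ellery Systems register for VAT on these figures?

No

Total taxable turnover: €23,200 + €16,200 + €51,700 + €18,200 + €32,000 = €141,300 (≤ €150,000).
Total number of invoices issued: 159 + 227 + 223 + 273 + 265 = 1,147 (≤ 1,200).
The test is 'or': neither threshold is exceeded.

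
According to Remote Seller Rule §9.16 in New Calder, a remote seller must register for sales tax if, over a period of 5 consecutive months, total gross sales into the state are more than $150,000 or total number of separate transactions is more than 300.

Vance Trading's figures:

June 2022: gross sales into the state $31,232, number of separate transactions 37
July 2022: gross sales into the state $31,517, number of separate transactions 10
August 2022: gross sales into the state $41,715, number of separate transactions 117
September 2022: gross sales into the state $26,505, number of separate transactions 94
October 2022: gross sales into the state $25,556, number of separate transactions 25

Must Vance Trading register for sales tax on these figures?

Yes

Total gross sales into the state: $31,232 + $31,517 + $41,715 + $26,505 + $25,556 = $156,525 (> $150,000).
Total number of separate transactions: 37 + 10 + 117 + 94 + 25 = 283 (≤ 300).
The test is 'or': at least one threshold is exceeded.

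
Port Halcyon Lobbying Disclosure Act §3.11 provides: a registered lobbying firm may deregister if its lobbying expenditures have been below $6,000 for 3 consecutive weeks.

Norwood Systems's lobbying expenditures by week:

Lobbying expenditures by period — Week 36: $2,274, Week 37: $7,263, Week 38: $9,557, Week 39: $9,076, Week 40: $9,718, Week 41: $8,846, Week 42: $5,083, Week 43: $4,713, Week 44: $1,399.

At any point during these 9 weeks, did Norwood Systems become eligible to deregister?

Yes

Weeks below $6,000: Week 36, Week 42, Week 43, Week 44.
Longest run of consecutive weeks below the threshold: 3.
3 ≥ 3, so Norwood Systems became eligible.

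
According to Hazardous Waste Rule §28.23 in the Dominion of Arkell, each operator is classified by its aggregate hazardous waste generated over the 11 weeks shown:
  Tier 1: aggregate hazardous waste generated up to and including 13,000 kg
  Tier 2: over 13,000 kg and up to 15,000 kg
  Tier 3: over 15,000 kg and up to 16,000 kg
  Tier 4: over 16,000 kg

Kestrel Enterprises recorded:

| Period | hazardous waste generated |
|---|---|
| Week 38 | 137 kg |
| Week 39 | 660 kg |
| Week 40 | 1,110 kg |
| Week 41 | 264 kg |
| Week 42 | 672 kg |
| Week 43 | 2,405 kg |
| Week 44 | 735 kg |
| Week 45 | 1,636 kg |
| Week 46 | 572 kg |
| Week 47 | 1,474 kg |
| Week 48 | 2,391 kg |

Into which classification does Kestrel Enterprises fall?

Aggregate hazardous waste generated: 137 kg + 660 kg + 1,110 kg + 264 kg + 672 kg + 2,405 kg + 735 kg + 1,636 kg + 572 kg + 1,474 kg + 2,391 kg = 12,056 kg.
12,056 kg ≤ 13,000 kg, so Tier 1 applies.

Tier 1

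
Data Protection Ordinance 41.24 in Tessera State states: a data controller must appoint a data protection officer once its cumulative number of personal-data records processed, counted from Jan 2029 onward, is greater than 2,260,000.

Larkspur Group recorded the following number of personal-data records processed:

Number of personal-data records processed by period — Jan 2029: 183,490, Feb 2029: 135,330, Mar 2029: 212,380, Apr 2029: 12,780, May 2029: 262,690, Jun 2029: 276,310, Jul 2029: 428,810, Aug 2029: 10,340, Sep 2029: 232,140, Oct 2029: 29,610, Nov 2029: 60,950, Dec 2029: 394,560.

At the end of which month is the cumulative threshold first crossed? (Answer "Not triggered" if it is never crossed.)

Not triggered

Through Jan 2029: 183,490
Through Feb 2029: 318,820
Through Mar 2029: 531,200
Through Apr 2029: 543,980
Through May 2029: 806,670
Through Jun 2029: 1,082,980
Through Jul 2029: 1,511,790
Through Aug 2029: 1,522,130
Through Sep 2029: 1,754,270
Through Oct 2029: 1,783,880
Through Nov 2029: 1,844,830
Through Dec 2029: 2,239,390
Final cumulative total 2,239,390 ≤ 2,260,000; the threshold is never exceeded.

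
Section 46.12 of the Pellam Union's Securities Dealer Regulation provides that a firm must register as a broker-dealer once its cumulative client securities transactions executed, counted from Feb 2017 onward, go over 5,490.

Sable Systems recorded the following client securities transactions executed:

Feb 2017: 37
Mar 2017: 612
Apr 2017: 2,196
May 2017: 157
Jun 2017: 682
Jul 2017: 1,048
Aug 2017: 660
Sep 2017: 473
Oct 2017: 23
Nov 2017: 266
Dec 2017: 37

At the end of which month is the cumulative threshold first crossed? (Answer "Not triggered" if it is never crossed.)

Sep 2017

Through Feb 2017: 37
Through Mar 2017: 649
Through Apr 2017: 2,845
Through May 2017: 3,002
Through Jun 2017: 3,684
Through Jul 2017: 4,732
Through Aug 2017: 5,392
Through Sep 2017: 5,865 ← exceeds threshold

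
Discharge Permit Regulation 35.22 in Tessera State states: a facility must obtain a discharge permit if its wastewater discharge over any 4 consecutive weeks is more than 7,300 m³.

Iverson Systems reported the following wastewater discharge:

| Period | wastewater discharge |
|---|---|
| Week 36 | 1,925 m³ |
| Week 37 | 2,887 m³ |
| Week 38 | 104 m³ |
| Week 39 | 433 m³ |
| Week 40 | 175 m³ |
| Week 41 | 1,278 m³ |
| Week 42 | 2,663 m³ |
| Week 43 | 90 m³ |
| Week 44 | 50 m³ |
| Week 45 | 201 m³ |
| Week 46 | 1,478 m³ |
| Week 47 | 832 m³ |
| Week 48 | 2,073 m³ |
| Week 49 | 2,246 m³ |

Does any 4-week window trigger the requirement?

Week 36–Week 39: 1,925 m³ + 2,887 m³ + 104 m³ + 433 m³ = 5,349 m³ (under)
Week 37–Week 40: 2,887 m³ + 104 m³ + 433 m³ + 175 m³ = 3,599 m³ (under)
Week 38–Week 41: 104 m³ + 433 m³ + 175 m³ + 1,278 m³ = 1,990 m³ (under)
Week 39–Week 42: 433 m³ + 175 m³ + 1,278 m³ + 2,663 m³ = 4,549 m³ (under)
Week 40–Week 43: 175 m³ + 1,278 m³ + 2,663 m³ + 90 m³ = 4,206 m³ (under)
Week 41–Week 44: 1,278 m³ + 2,663 m³ + 90 m³ + 50 m³ = 4,081 m³ (under)
Week 42–Week 45: 2,663 m³ + 90 m³ + 50 m³ + 201 m³ = 3,004 m³ (under)
Week 43–Week 46: 90 m³ + 50 m³ + 201 m³ + 1,478 m³ = 1,819 m³ (under)
Week 44–Week 47: 50 m³ + 201 m³ + 1,478 m³ + 832 m³ = 2,561 m³ (under)
Week 45–Week 48: 201 m³ + 1,478 m³ + 832 m³ + 2,073 m³ = 4,584 m³ (under)
Week 46–Week 49: 1,478 m³ + 832 m³ + 2,073 m³ + 2,246 m³ = 6,629 m³ (under)
No window exceeds 7,300 m³.

No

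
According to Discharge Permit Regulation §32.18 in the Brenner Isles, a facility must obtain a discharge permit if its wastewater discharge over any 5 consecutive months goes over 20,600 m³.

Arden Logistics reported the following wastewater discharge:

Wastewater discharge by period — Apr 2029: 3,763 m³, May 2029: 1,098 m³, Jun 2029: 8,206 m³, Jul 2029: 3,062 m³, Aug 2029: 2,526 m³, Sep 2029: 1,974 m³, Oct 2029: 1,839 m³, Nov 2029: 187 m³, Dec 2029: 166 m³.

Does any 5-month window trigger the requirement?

Apr 2029–Aug 2029: 3,763 m³ + 1,098 m³ + 8,206 m³ + 3,062 m³ + 2,526 m³ = 18,655 m³ (under)
May 2029–Sep 2029: 1,098 m³ + 8,206 m³ + 3,062 m³ + 2,526 m³ + 1,974 m³ = 16,866 m³ (under)
Jun 2029–Oct 2029: 8,206 m³ + 3,062 m³ + 2,526 m³ + 1,974 m³ + 1,839 m³ = 17,607 m³ (under)
Jul 2029–Nov 2029: 3,062 m³ + 2,526 m³ + 1,974 m³ + 1,839 m³ + 187 m³ = 9,588 m³ (under)
Aug 2029–Dec 2029: 2,526 m³ + 1,974 m³ + 1,839 m³ + 187 m³ + 166 m³ = 6,692 m³ (under)
No window exceeds 20,600 m³.

No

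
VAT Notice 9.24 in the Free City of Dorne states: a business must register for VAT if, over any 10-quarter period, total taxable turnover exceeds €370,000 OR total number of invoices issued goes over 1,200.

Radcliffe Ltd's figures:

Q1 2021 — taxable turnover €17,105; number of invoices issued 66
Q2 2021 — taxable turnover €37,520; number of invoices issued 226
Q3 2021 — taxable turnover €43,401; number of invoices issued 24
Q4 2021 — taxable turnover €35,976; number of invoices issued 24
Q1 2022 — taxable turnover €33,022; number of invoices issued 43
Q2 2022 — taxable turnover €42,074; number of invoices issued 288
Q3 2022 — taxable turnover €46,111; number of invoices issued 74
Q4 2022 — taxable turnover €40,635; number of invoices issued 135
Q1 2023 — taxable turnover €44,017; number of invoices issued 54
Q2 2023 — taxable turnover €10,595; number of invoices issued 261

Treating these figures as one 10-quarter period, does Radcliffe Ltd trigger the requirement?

No

Total taxable turnover: €17,105 + €37,520 + €43,401 + €35,976 + €33,022 + €42,074 + €46,111 + €40,635 + €44,017 + €10,595 = €350,456 (≤ €370,000).
Total number of invoices issued: 66 + 226 + 24 + 24 + 43 + 288 + 74 + 135 + 54 + 261 = 1,195 (≤ 1,200).
The test is 'or': neither threshold is exceeded.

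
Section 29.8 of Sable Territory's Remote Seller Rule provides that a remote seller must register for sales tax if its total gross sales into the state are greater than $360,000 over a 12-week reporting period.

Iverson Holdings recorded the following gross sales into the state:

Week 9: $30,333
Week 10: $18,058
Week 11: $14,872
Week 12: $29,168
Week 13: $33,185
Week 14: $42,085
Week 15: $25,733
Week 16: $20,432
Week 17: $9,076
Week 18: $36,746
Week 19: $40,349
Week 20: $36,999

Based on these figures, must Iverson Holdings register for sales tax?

No

Total gross sales into the state: $30,333 + $18,058 + $14,872 + $29,168 + $33,185 + $42,085 + $25,733 + $20,432 + $9,076 + $36,746 + $40,349 + $36,999 = $337,036.
$337,036 ≤ $360,000, so the threshold is not exceeded.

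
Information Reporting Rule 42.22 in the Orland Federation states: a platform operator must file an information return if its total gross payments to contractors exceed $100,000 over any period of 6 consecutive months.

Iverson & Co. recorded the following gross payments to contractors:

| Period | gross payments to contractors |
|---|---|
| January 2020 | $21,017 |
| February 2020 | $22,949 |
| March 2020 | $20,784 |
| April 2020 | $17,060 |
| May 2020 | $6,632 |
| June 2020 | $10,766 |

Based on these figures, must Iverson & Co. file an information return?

Total gross payments to contractors: $21,017 + $22,949 + $20,784 + $17,060 + $6,632 + $10,766 = $99,208.
$99,208 ≤ $100,000, so the threshold is not exceeded.

No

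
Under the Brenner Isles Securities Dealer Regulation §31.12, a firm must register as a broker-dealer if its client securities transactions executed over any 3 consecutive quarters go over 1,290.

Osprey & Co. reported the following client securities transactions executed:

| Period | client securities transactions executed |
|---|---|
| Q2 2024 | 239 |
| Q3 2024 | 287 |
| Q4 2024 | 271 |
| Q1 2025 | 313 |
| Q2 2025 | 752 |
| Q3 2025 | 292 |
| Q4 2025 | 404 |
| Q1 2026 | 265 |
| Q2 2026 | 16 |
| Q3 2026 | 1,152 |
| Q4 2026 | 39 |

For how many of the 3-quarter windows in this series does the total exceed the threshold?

Q2 2024–Q4 2024: 239 + 287 + 271 = 797 (under)
Q3 2024–Q1 2025: 287 + 271 + 313 = 871 (under)
Q4 2024–Q2 2025: 271 + 313 + 752 = 1,336 (over)
Q1 2025–Q3 2025: 313 + 752 + 292 = 1,357 (over)
Q2 2025–Q4 2025: 752 + 292 + 404 = 1,448 (over)
Q3 2025–Q1 2026: 292 + 404 + 265 = 961 (under)
Q4 2025–Q2 2026: 404 + 265 + 16 = 685 (under)
Q1 2026–Q3 2026: 265 + 16 + 1,152 = 1,433 (over)
Q2 2026–Q4 2026: 16 + 1,152 + 39 = 1,207 (under)
4 windows exceed the threshold.

4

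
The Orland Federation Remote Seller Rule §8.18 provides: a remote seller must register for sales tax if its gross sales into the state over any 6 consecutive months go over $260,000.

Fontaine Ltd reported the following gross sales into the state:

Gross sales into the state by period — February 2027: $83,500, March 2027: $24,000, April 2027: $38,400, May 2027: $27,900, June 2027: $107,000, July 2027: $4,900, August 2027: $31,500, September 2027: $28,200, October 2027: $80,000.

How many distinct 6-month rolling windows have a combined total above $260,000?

February 2027–July 2027: $83,500 + $24,000 + $38,400 + $27,900 + $107,000 + $4,900 = $285,700 (over)
March 2027–August 2027: $24,000 + $38,400 + $27,900 + $107,000 + $4,900 + $31,500 = $233,700 (under)
April 2027–September 2027: $38,400 + $27,900 + $107,000 + $4,900 + $31,500 + $28,200 = $237,900 (under)
May 2027–October 2027: $27,900 + $107,000 + $4,900 + $31,500 + $28,200 + $80,000 = $279,500 (over)
2 windows exceed the threshold.

2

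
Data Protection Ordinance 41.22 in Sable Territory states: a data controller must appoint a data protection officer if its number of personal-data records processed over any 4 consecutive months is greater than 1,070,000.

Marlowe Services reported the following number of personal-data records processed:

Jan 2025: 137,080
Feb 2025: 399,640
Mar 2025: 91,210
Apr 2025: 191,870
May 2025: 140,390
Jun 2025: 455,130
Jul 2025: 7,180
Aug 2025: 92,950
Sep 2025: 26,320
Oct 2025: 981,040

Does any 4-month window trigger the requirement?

Yes

Jan 2025–Apr 2025: 137,080 + 399,640 + 91,210 + 191,870 = 819,800 (under)
Feb 2025–May 2025: 399,640 + 91,210 + 191,870 + 140,390 = 823,110 (under)
Mar 2025–Jun 2025: 91,210 + 191,870 + 140,390 + 455,130 = 878,600 (under)
Apr 2025–Jul 2025: 191,870 + 140,390 + 455,130 + 7,180 = 794,570 (under)
May 2025–Aug 2025: 140,390 + 455,130 + 7,180 + 92,950 = 695,650 (under)
Jun 2025–Sep 2025: 455,130 + 7,180 + 92,950 + 26,320 = 581,580 (under)
Jul 2025–Oct 2025: 7,180 + 92,950 + 26,320 + 981,040 = 1,107,490 (over)
At least one window exceeds 1,070,000.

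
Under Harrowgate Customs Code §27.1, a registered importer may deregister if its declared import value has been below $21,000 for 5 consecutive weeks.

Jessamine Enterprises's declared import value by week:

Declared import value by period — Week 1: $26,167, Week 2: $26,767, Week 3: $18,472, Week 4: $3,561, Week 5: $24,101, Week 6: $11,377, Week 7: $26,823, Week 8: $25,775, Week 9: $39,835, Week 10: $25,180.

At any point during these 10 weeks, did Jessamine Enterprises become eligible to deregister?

Weeks below $21,000: Week 3, Week 4, Week 6.
Longest run of consecutive weeks below the threshold: 2.
2 < 5, so Jessamine Enterprises never became eligible.

No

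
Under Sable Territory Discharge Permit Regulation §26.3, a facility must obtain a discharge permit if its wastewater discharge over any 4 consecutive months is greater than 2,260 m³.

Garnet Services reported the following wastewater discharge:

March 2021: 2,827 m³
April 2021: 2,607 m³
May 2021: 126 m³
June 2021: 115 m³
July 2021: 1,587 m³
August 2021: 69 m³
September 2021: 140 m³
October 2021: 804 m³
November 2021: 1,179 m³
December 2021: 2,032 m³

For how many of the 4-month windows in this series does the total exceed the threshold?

4

March 2021–June 2021: 2,827 m³ + 2,607 m³ + 126 m³ + 115 m³ = 5,675 m³ (over)
April 2021–July 2021: 2,607 m³ + 126 m³ + 115 m³ + 1,587 m³ = 4,435 m³ (over)
May 2021–August 2021: 126 m³ + 115 m³ + 1,587 m³ + 69 m³ = 1,897 m³ (under)
June 2021–September 2021: 115 m³ + 1,587 m³ + 69 m³ + 140 m³ = 1,911 m³ (under)
July 2021–October 2021: 1,587 m³ + 69 m³ + 140 m³ + 804 m³ = 2,600 m³ (over)
August 2021–November 2021: 69 m³ + 140 m³ + 804 m³ + 1,179 m³ = 2,192 m³ (under)
September 2021–December 2021: 140 m³ + 804 m³ + 1,179 m³ + 2,032 m³ = 4,155 m³ (over)
4 windows exceed the threshold.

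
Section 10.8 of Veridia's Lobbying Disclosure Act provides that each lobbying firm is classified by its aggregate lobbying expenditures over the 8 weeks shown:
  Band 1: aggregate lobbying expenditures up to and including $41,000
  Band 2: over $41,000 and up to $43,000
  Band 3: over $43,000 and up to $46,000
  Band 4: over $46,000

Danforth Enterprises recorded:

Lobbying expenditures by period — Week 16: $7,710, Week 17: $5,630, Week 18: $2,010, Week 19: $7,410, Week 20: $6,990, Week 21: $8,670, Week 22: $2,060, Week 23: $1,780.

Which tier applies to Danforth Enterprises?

Aggregate lobbying expenditures: $7,710 + $5,630 + $2,010 + $7,410 + $6,990 + $8,670 + $2,060 + $1,780 = $42,260.
$41,000 < $42,260 ≤ $43,000, so Band 2 applies.

Band 2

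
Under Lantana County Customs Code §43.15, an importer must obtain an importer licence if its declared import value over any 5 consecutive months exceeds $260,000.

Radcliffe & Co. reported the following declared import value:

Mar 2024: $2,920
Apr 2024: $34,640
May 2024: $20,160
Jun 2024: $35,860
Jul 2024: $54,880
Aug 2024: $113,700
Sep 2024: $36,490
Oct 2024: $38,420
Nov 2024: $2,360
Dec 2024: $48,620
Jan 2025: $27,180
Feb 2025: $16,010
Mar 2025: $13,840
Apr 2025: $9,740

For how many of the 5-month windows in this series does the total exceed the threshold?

Mar 2024–Jul 2024: $2,920 + $34,640 + $20,160 + $35,860 + $54,880 = $148,460 (under)
Apr 2024–Aug 2024: $34,640 + $20,160 + $35,860 + $54,880 + $113,700 = $259,240 (under)
May 2024–Sep 2024: $20,160 + $35,860 + $54,880 + $113,700 + $36,490 = $261,090 (over)
Jun 2024–Oct 2024: $35,860 + $54,880 + $113,700 + $36,490 + $38,420 = $279,350 (over)
Jul 2024–Nov 2024: $54,880 + $113,700 + $36,490 + $38,420 + $2,360 = $245,850 (under)
Aug 2024–Dec 2024: $113,700 + $36,490 + $38,420 + $2,360 + $48,620 = $239,590 (under)
Sep 2024–Jan 2025: $36,490 + $38,420 + $2,360 + $48,620 + $27,180 = $153,070 (under)
Oct 2024–Feb 2025: $38,420 + $2,360 + $48,620 + $27,180 + $16,010 = $132,590 (under)
Nov 2024–Mar 2025: $2,360 + $48,620 + $27,180 + $16,010 + $13,840 = $108,010 (under)
Dec 2024–Apr 2025: $48,620 + $27,180 + $16,010 + $13,840 + $9,740 = $115,390 (under)
2 windows exceed the threshold.

2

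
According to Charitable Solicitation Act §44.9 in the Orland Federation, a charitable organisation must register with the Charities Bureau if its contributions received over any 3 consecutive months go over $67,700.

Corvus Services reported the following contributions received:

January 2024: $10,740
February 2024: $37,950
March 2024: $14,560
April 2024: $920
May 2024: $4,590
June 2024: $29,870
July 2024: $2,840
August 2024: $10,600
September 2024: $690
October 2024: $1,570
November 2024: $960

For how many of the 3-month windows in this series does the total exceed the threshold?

January 2024–March 2024: $10,740 + $37,950 + $14,560 = $63,250 (under)
February 2024–April 2024: $37,950 + $14,560 + $920 = $53,430 (under)
March 2024–May 2024: $14,560 + $920 + $4,590 = $20,070 (under)
April 2024–June 2024: $920 + $4,590 + $29,870 = $35,380 (under)
May 2024–July 2024: $4,590 + $29,870 + $2,840 = $37,300 (under)
June 2024–August 2024: $29,870 + $2,840 + $10,600 = $43,310 (under)
July 2024–September 2024: $2,840 + $10,600 + $690 = $14,130 (under)
August 2024–October 2024: $10,600 + $690 + $1,570 = $12,860 (under)
September 2024–November 2024: $690 + $1,570 + $960 = $3,220 (under)
0 windows exceed the threshold.

0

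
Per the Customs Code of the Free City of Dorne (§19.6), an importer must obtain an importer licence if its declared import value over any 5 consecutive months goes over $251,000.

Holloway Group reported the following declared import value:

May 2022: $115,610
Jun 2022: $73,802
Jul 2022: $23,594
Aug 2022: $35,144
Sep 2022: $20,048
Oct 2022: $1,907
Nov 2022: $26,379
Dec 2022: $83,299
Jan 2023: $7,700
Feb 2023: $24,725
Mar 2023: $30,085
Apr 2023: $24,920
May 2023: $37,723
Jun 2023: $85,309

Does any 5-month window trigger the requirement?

May 2022–Sep 2022: $115,610 + $73,802 + $23,594 + $35,144 + $20,048 = $268,198 (over)
Jun 2022–Oct 2022: $73,802 + $23,594 + $35,144 + $20,048 + $1,907 = $154,495 (under)
Jul 2022–Nov 2022: $23,594 + $35,144 + $20,048 + $1,907 + $26,379 = $107,072 (under)
Aug 2022–Dec 2022: $35,144 + $20,048 + $1,907 + $26,379 + $83,299 = $166,777 (under)
Sep 2022–Jan 2023: $20,048 + $1,907 + $26,379 + $83,299 + $7,700 = $139,333 (under)
Oct 2022–Feb 2023: $1,907 + $26,379 + $83,299 + $7,700 + $24,725 = $144,010 (under)
Nov 2022–Mar 2023: $26,379 + $83,299 + $7,700 + $24,725 + $30,085 = $172,188 (under)
Dec 2022–Apr 2023: $83,299 + $7,700 + $24,725 + $30,085 + $24,920 = $170,729 (under)
Jan 2023–May 2023: $7,700 + $24,725 + $30,085 + $24,920 + $37,723 = $125,153 (under)
Feb 2023–Jun 2023: $24,725 + $30,085 + $24,920 + $37,723 + $85,309 = $202,762 (under)
At least one window exceeds $251,000.

Yes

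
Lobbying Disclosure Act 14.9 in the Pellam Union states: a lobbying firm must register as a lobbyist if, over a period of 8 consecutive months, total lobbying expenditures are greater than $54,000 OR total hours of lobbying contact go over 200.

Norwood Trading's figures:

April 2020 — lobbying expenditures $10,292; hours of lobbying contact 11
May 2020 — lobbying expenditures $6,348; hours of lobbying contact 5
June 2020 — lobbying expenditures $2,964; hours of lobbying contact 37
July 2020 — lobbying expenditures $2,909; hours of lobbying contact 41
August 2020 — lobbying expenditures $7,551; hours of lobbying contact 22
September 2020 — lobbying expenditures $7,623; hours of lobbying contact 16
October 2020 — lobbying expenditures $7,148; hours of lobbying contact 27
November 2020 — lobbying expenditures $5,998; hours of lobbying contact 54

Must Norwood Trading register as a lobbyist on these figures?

Total lobbying expenditures: $10,292 + $6,348 + $2,964 + $2,909 + $7,551 + $7,623 + $7,148 + $5,998 = $50,833 (≤ $54,000).
Total hours of lobbying contact: 11 + 5 + 37 + 41 + 22 + 16 + 27 + 54 = 213 (> 200).
The test is 'or': at least one threshold is exceeded.

Yes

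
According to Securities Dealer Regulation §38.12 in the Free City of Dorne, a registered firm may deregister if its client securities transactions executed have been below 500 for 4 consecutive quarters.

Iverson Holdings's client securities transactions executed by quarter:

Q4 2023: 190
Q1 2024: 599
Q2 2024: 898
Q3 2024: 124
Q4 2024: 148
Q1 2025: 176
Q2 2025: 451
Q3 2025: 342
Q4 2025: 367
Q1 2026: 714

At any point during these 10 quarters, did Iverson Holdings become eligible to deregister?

Yes

Quarters below 500: Q4 2023, Q3 2024, Q4 2024, Q1 2025, Q2 2025, Q3 2025, Q4 2025.
Longest run of consecutive quarters below the threshold: 6.
6 ≥ 4, so Iverson Holdings became eligible.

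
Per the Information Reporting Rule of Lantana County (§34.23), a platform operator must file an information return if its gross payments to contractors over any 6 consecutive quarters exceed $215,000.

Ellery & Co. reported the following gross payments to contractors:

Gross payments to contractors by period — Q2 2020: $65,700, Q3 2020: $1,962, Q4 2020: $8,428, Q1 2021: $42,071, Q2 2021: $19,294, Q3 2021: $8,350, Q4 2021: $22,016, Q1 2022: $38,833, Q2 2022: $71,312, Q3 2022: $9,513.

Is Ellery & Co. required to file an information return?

Q2 2020–Q3 2021: $65,700 + $1,962 + $8,428 + $42,071 + $19,294 + $8,350 = $145,805 (under)
Q3 2020–Q4 2021: $1,962 + $8,428 + $42,071 + $19,294 + $8,350 + $22,016 = $102,121 (under)
Q4 2020–Q1 2022: $8,428 + $42,071 + $19,294 + $8,350 + $22,016 + $38,833 = $138,992 (under)
Q1 2021–Q2 2022: $42,071 + $19,294 + $8,350 + $22,016 + $38,833 + $71,312 = $201,876 (under)
Q2 2021–Q3 2022: $19,294 + $8,350 + $22,016 + $38,833 + $71,312 + $9,513 = $169,318 (under)
No window exceeds $215,000.

No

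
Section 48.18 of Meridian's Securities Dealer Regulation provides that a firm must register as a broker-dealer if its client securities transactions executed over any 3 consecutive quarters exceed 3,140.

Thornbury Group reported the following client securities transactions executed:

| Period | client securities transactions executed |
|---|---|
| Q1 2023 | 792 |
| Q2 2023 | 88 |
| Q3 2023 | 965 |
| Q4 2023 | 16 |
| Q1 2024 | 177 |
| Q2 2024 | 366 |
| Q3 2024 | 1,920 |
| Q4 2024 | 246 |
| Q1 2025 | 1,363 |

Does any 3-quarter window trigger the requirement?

Q1 2023–Q3 2023: 792 + 88 + 965 = 1,845 (under)
Q2 2023–Q4 2023: 88 + 965 + 16 = 1,069 (under)
Q3 2023–Q1 2024: 965 + 16 + 177 = 1,158 (under)
Q4 2023–Q2 2024: 16 + 177 + 366 = 559 (under)
Q1 2024–Q3 2024: 177 + 366 + 1,920 = 2,463 (under)
Q2 2024–Q4 2024: 366 + 1,920 + 246 = 2,532 (under)
Q3 2024–Q1 2025: 1,920 + 246 + 1,363 = 3,529 (over)
At least one window exceeds 3,140.

Yes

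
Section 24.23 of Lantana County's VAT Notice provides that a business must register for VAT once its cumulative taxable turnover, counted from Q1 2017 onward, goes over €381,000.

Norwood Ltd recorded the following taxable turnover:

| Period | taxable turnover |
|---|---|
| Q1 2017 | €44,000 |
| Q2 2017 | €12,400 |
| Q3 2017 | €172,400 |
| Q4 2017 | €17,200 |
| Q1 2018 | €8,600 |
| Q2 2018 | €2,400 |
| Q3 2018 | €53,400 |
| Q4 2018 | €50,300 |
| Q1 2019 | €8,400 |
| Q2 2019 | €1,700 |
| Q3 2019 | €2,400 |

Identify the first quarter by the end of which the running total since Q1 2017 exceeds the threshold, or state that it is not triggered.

Through Q1 2017: €44,000
Through Q2 2017: €56,400
Through Q3 2017: €228,800
Through Q4 2017: €246,000
Through Q1 2018: €254,600
Through Q2 2018: €257,000
Through Q3 2018: €310,400
Through Q4 2018: €360,700
Through Q1 2019: €369,100
Through Q2 2019: €370,800
Through Q3 2019: €373,200
Final cumulative total €373,200 ≤ €381,000; the threshold is never exceeded.

Not triggered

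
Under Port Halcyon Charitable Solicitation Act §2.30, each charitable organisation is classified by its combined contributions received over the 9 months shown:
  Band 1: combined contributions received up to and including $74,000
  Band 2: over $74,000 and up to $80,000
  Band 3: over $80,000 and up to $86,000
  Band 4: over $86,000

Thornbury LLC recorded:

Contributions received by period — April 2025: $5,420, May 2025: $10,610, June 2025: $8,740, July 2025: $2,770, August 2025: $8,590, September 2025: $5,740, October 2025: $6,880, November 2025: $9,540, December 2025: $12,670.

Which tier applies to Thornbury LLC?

Combined contributions received: $5,420 + $10,610 + $8,740 + $2,770 + $8,590 + $5,740 + $6,880 + $9,540 + $12,670 = $70,960.
$70,960 ≤ $74,000, so Band 1 applies.

Band 1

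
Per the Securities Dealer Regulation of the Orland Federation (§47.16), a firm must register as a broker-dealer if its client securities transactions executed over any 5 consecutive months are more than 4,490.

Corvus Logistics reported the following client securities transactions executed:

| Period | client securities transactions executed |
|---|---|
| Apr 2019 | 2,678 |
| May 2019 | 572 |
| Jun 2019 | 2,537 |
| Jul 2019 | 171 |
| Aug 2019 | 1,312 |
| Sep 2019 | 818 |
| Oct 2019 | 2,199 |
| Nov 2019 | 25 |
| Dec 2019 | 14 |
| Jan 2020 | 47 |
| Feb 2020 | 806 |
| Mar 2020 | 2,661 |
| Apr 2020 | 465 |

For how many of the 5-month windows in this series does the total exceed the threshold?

Apr 2019–Aug 2019: 2,678 + 572 + 2,537 + 171 + 1,312 = 7,270 (over)
May 2019–Sep 2019: 572 + 2,537 + 171 + 1,312 + 818 = 5,410 (over)
Jun 2019–Oct 2019: 2,537 + 171 + 1,312 + 818 + 2,199 = 7,037 (over)
Jul 2019–Nov 2019: 171 + 1,312 + 818 + 2,199 + 25 = 4,525 (over)
Aug 2019–Dec 2019: 1,312 + 818 + 2,199 + 25 + 14 = 4,368 (under)
Sep 2019–Jan 2020: 818 + 2,199 + 25 + 14 + 47 = 3,103 (under)
Oct 2019–Feb 2020: 2,199 + 25 + 14 + 47 + 806 = 3,091 (under)
Nov 2019–Mar 2020: 25 + 14 + 47 + 806 + 2,661 = 3,553 (under)
Dec 2019–Apr 2020: 14 + 47 + 806 + 2,661 + 465 = 3,993 (under)
4 windows exceed the threshold.

4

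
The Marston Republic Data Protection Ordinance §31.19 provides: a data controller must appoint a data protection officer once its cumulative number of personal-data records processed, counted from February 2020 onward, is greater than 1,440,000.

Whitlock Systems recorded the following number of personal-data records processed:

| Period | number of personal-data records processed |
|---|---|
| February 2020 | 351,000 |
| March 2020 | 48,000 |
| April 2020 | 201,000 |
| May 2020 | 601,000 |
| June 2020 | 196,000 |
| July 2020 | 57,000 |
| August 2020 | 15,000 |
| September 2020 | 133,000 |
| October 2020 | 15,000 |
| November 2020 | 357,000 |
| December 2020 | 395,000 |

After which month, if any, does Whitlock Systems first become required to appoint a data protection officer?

Through February 2020: 351,000
Through March 2020: 399,000
Through April 2020: 600,000
Through May 2020: 1,201,000
Through June 2020: 1,397,000
Through July 2020: 1,454,000 ← exceeds threshold

July 2020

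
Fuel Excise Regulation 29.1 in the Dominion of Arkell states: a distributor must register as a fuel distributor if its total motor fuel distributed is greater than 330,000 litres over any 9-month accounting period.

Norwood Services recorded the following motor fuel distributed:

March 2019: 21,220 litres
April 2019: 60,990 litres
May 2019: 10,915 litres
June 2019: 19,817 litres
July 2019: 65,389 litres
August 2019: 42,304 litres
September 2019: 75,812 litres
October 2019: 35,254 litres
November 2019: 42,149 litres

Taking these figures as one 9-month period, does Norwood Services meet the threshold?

Yes

Total motor fuel distributed: 21,220 litres + 60,990 litres + 10,915 litres + 19,817 litres + 65,389 litres + 42,304 litres + 75,812 litres + 35,254 litres + 42,149 litres = 373,850 litres.
373,850 litres > 330,000 litres, so the threshold is exceeded.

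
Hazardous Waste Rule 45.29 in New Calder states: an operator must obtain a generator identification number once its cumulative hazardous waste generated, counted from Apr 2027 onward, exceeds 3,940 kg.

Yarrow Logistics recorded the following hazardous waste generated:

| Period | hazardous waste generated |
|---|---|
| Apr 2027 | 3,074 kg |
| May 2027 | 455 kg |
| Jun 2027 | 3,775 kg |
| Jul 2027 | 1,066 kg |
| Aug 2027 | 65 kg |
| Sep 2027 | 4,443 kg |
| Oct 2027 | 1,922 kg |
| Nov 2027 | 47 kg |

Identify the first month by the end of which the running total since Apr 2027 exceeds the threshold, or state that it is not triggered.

Through Apr 2027: 3,074 kg
Through May 2027: 3,529 kg
Through Jun 2027: 7,304 kg ← exceeds threshold

Jun 2027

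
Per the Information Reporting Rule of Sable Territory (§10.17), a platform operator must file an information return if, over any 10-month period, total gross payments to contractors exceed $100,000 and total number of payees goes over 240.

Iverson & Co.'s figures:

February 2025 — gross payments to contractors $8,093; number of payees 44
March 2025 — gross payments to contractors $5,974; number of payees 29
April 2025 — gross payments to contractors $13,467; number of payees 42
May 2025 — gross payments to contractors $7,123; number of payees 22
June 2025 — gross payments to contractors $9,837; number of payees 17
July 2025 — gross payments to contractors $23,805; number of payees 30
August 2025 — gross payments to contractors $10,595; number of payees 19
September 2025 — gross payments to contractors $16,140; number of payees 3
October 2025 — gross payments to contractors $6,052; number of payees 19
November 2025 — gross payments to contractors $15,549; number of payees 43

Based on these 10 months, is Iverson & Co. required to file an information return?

Total gross payments to contractors: $8,093 + $5,974 + $13,467 + $7,123 + $9,837 + $23,805 + $10,595 + $16,140 + $6,052 + $15,549 = $116,635 (> $100,000).
Total number of payees: 44 + 29 + 42 + 22 + 17 + 30 + 19 + 3 + 19 + 43 = 268 (> 240).
The test is 'and': both thresholds are exceeded.

Yes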